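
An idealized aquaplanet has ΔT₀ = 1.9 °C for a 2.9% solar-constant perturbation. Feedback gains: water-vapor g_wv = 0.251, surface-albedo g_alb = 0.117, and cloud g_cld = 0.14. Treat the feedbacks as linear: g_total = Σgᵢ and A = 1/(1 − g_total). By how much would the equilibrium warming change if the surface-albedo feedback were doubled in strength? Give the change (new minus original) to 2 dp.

Original: g = 0.508, ΔT = 1.9/(1−0.508) = 3.8618 °C.
With doubled surface-albedo: g' = 0.625, ΔT' = 1.9/(1−0.625) = 5.0667 °C.
Change = 5.0667 − 3.8618 = 1.20 °C.

1.20 °C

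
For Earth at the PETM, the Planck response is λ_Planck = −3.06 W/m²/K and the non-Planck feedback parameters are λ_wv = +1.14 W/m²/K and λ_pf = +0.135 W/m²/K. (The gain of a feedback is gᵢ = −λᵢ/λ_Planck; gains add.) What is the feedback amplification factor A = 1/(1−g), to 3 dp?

1.714

Convert to gains: g_wv = 1.14/3.06 = 0.3725; g_pf = 0.135/3.06 = 0.04412.
Total gain g = 0.41662.
A = 1/(1 − 0.41662) = 1.714.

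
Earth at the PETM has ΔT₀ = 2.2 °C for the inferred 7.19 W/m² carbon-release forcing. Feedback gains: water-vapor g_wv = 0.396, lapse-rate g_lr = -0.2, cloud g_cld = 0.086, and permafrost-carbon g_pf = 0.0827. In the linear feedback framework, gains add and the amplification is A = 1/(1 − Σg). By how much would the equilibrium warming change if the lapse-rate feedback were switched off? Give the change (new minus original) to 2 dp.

Original: g = 0.3647, ΔT = 2.2/(1−0.3647) = 3.4629 °C.
Without lapse-rate: g' = 0.5647, ΔT' = 2.2/(1−0.5647) = 5.0540 °C.
Change = 5.0540 − 3.4629 = 1.59 °C.

1.59 °C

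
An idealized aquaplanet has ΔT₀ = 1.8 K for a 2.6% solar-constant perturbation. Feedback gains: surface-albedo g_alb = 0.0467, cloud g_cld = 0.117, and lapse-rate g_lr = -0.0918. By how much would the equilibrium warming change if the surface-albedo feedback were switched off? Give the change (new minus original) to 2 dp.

Original: g = 0.0719, ΔT = 1.8/(1−0.0719) = 1.9394 K.
Without surface-albedo: g' = 0.0252, ΔT' = 1.8/(1−0.0252) = 1.8465 K.
Change = 1.8465 − 1.9394 = -0.09 K.

-0.09 K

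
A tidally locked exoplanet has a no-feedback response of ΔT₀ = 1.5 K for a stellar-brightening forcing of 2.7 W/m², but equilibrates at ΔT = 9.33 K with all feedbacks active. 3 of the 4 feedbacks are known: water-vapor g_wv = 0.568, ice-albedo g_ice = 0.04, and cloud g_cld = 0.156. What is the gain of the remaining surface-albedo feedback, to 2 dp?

Amplification A = ΔT/ΔT₀ = 9.33/1.5 = 6.22.
Total gain g = 1 − 1/A = 1 − 1/6.22 = 0.8392.
Known gains sum to 0.568 + 0.04 + 0.156 = 0.764.
g_alb = 0.8392 − 0.764 = 0.08.

0.08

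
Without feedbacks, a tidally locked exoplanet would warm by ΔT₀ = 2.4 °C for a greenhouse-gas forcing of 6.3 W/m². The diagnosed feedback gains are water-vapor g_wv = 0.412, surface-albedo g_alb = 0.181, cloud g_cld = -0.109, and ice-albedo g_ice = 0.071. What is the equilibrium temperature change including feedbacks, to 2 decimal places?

5.39 °C

Total gain g = 0.412 + 0.181 − 0.109 + 0.071 = 0.555.
Amplification A = 1/(1 − 0.555) = 2.247.
ΔT = 2.4 × 2.247 = 5.39 °C.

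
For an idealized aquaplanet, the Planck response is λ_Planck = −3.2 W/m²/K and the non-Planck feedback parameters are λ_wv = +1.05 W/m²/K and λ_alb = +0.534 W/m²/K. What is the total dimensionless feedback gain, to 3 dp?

0.495

Convert to gains: g_wv = 1.05/3.2 = 0.3281; g_alb = 0.534/3.2 = 0.1669.
Total gain g = 0.495.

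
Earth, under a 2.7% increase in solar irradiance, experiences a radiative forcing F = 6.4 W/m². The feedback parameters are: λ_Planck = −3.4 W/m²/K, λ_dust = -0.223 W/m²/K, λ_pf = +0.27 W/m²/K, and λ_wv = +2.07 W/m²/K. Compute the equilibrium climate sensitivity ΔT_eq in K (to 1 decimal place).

Net feedback parameter λ = (−3.4) + (-0.223) + (+0.27) + (+2.07) = -1.283 W/m²/K.
ΔT = −F/λ = −6.4/(-1.283) = 5.0 K.

5.0 K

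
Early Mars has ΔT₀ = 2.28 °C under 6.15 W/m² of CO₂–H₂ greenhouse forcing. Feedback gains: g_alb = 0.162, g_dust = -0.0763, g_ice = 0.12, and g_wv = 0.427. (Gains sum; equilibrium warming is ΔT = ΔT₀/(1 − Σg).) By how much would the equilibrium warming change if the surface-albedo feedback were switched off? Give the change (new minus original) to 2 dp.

Original: g = 0.6327, ΔT = 2.28/(1−0.6327) = 6.2075 °C.
Without surface-albedo: g' = 0.4707, ΔT' = 2.28/(1−0.4707) = 4.3076 °C.
Change = 4.3076 − 6.2075 = -1.90 °C.

-1.90 °C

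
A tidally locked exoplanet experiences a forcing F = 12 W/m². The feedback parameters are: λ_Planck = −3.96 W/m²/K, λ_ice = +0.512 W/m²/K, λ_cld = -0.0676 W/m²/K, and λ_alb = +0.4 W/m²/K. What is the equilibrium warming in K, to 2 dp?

3.85 K

Net feedback parameter λ = (−3.96) + (+0.512) + (-0.0676) + (+0.4) = -3.1156 W/m²/K.
ΔT = −F/λ = −12/(-3.1156) = 3.85 K.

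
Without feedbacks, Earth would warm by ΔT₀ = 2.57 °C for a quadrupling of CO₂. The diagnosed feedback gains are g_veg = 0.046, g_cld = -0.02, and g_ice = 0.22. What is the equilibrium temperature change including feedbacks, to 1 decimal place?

3.4 °C

Total gain g = 0.046 − 0.02 + 0.22 = 0.246.
Amplification A = 1/(1 − 0.246) = 1.326.
ΔT = 2.57 × 1.326 = 3.4 °C.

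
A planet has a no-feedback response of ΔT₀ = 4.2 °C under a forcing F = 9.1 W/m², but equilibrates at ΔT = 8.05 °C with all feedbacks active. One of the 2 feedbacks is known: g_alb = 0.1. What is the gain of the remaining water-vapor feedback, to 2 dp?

0.38

Amplification A = ΔT/ΔT₀ = 8.05/4.2 = 1.917.
Total gain g = 1 − 1/A = 1 − 1/1.917 = 0.4784.
The known gain is 0.1.
g_wv = 0.4784 − 0.1 = 0.38.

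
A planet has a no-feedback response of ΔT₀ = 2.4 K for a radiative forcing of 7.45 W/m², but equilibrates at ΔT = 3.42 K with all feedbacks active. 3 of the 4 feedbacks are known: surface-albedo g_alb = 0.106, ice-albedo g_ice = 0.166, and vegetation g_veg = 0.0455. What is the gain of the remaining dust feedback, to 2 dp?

-0.02

Amplification A = ΔT/ΔT₀ = 3.42/2.4 = 1.425.
Total gain g = 1 − 1/A = 1 − 1/1.425 = 0.2982.
Known gains sum to 0.106 + 0.166 + 0.0455 = 0.3175.
g_dust = 0.2982 − 0.3175 = -0.02.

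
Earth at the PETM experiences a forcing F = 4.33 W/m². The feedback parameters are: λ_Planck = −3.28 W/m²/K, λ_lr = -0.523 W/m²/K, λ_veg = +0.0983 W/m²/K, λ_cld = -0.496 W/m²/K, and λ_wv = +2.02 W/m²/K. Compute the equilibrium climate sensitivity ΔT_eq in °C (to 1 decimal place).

Net feedback parameter λ = (−3.28) + (-0.523) + (+0.0983) + (-0.496) + (+2.02) = -2.1807 W/m²/K.
ΔT = −F/λ = −4.33/(-2.1807) = 2.0 °C.

2.0 °C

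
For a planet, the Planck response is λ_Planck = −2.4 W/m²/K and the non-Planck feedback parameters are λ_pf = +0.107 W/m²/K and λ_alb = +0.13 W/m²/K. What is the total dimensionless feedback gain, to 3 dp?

Convert to gains: g_pf = 0.107/2.4 = 0.04458; g_alb = 0.13/2.4 = 0.05417.
Total gain g = 0.09875.

0.099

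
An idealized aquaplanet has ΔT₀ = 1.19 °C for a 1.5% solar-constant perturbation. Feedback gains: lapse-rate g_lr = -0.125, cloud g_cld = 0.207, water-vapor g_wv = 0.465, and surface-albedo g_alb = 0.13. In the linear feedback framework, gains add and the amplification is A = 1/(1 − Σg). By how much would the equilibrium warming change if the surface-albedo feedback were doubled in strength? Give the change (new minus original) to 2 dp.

2.48 °C

Original: g = 0.677, ΔT = 1.19/(1−0.677) = 3.6842 °C.
With doubled surface-albedo: g' = 0.807, ΔT' = 1.19/(1−0.807) = 6.1658 °C.
Change = 6.1658 − 3.6842 = 2.48 °C.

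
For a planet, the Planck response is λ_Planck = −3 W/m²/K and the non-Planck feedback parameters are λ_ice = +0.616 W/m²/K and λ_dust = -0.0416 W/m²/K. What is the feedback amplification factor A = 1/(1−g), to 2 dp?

1.24

Convert to gains: g_ice = 0.616/3 = 0.2053; g_dust = -0.0416/3 = -0.01387.
Total gain g = 0.19143.
A = 1/(1 − 0.19143) = 1.24.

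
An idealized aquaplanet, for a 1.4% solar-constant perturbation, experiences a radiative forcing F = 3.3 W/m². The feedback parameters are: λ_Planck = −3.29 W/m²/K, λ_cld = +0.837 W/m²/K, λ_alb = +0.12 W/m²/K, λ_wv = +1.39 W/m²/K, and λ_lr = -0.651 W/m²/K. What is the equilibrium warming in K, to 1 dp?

Net feedback parameter λ = (−3.29) + (+0.837) + (+0.12) + (+1.39) + (-0.651) = -1.594 W/m²/K.
ΔT = −F/λ = −3.3/(-1.594) = 2.1 K.

2.1 K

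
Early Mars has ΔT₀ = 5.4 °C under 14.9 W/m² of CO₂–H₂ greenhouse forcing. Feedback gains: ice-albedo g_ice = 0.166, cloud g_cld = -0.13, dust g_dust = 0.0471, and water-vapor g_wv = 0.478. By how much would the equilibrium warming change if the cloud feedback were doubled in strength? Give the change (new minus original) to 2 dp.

-2.81 °C

Original: g = 0.5611, ΔT = 5.4/(1−0.5611) = 12.3035 °C.
With doubled cloud: g' = 0.4311, ΔT' = 5.4/(1−0.4311) = 9.4920 °C.
Change = 9.4920 − 12.3035 = -2.81 °C.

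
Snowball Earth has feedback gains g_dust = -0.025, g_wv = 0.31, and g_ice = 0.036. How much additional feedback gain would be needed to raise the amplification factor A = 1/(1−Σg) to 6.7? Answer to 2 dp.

0.53

Current total gain = 0.321.
Target gain for A = 6.7: g* = 1 − 1/6.7 = 0.8507.
Additional gain needed = 0.8507 − 0.321 = 0.53.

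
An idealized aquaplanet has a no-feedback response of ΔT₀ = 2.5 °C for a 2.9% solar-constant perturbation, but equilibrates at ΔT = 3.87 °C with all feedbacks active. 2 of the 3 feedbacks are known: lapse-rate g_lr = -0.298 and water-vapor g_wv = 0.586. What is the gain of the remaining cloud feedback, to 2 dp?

Amplification A = ΔT/ΔT₀ = 3.87/2.5 = 1.548.
Total gain g = 1 − 1/A = 1 − 1/1.548 = 0.354.
Known gains sum to -0.298 + 0.586 = 0.288.
g_cld = 0.354 − 0.288 = 0.07.

0.07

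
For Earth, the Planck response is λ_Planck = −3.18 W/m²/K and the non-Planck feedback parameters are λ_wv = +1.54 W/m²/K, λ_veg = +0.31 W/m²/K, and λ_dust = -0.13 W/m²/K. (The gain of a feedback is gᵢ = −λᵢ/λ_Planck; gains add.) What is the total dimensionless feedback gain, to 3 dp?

Convert to gains: g_wv = 1.54/3.18 = 0.4843; g_veg = 0.31/3.18 = 0.09748; g_dust = -0.13/3.18 = -0.04088.
Total gain g = 0.5409.

0.541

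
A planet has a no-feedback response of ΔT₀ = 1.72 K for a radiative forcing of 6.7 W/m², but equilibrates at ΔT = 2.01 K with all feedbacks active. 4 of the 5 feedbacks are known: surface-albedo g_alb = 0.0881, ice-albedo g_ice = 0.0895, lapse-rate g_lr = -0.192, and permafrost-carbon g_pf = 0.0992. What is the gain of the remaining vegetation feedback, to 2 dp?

Amplification A = ΔT/ΔT₀ = 2.01/1.72 = 1.169.
Total gain g = 1 − 1/A = 1 − 1/1.169 = 0.1446.
Known gains sum to 0.0881 + 0.0895 − 0.192 + 0.0992 = 0.0848.
g_veg = 0.1446 − 0.0848 = 0.06.

0.06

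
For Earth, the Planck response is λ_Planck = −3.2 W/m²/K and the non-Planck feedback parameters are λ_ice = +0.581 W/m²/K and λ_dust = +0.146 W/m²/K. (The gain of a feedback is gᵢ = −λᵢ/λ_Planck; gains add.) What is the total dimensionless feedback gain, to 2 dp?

Convert to gains: g_ice = 0.581/3.2 = 0.1816; g_dust = 0.146/3.2 = 0.04562.
Total gain g = 0.22722.

0.23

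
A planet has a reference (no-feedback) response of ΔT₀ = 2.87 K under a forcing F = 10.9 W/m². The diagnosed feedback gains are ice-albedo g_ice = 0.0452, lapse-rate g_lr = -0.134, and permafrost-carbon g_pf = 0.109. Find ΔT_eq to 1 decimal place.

2.9 K

Total gain g = 0.0452 − 0.134 + 0.109 = 0.0202.
Amplification A = 1/(1 − 0.0202) = 1.021.
ΔT = 2.87 × 1.021 = 2.9 K.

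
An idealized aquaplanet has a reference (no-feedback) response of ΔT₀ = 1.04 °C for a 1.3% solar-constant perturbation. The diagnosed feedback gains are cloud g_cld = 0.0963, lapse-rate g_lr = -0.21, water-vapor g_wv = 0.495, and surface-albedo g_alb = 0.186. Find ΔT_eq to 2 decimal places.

Total gain g = 0.0963 − 0.21 + 0.495 + 0.186 = 0.5673.
Amplification A = 1/(1 − 0.5673) = 2.311.
ΔT = 1.04 × 2.311 = 2.40 °C.

2.40 °C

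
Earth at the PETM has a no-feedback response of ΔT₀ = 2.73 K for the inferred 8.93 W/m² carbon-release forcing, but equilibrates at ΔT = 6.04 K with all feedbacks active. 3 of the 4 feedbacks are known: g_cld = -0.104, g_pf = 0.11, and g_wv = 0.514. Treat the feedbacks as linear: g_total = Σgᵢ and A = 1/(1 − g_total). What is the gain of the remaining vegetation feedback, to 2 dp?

Amplification A = ΔT/ΔT₀ = 6.04/2.73 = 2.212.
Total gain g = 1 − 1/A = 1 − 1/2.212 = 0.5479.
Known gains sum to -0.104 + 0.11 + 0.514 = 0.52.
g_veg = 0.5479 − 0.52 = 0.03.

0.03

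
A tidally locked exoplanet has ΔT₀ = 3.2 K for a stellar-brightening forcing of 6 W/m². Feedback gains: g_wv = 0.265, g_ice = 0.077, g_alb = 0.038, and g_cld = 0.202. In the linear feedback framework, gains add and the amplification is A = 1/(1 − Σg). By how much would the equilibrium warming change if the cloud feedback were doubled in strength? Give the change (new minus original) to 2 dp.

Original: g = 0.582, ΔT = 3.2/(1−0.582) = 7.6555 K.
With doubled cloud: g' = 0.784, ΔT' = 3.2/(1−0.784) = 14.8148 K.
Change = 14.8148 − 7.6555 = 7.16 K.

7.16 K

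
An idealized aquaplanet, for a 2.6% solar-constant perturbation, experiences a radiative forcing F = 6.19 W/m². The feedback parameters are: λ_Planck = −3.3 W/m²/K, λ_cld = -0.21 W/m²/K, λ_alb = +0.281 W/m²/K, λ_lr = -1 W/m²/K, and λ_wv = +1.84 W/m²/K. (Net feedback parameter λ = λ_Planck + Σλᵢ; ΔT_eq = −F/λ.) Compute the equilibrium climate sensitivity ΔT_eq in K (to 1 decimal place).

Net feedback parameter λ = (−3.3) + (-0.21) + (+0.281) + (-1) + (+1.84) = -2.389 W/m²/K.
ΔT = −F/λ = −6.19/(-2.389) = 2.6 K.

2.6 K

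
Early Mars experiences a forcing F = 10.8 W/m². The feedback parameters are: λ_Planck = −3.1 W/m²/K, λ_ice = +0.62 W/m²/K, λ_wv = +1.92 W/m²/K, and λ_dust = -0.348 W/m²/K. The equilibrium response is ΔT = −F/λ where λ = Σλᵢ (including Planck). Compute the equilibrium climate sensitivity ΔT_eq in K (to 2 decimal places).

Net feedback parameter λ = (−3.1) + (+0.62) + (+1.92) + (-0.348) = -0.908 W/m²/K.
ΔT = −F/λ = −10.8/(-0.908) = 11.89 K.

11.89 K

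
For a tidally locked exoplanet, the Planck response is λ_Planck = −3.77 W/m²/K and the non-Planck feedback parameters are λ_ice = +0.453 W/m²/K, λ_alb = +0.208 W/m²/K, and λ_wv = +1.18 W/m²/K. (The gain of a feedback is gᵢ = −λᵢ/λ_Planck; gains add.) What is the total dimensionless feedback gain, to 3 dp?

Convert to gains: g_ice = 0.453/3.77 = 0.1202; g_alb = 0.208/3.77 = 0.05517; g_wv = 1.18/3.77 = 0.313.
Total gain g = 0.48837.

0.488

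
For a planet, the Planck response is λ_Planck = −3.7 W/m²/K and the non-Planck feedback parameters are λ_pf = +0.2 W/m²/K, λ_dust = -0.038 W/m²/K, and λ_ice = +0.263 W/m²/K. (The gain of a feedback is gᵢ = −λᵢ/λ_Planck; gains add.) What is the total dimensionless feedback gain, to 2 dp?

0.11

Convert to gains: g_pf = 0.2/3.7 = 0.05405; g_dust = -0.038/3.7 = -0.01027; g_ice = 0.263/3.7 = 0.07108.
Total gain g = 0.11486.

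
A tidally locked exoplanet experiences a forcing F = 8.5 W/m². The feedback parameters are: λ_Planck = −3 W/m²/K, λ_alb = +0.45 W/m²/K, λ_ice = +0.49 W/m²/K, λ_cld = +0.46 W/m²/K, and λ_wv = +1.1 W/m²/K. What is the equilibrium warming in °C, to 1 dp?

Net feedback parameter λ = (−3) + (+0.45) + (+0.49) + (+0.46) + (+1.1) = -0.5 W/m²/K.
ΔT = −F/λ = −8.5/(-0.5) = 17.0 °C.

17.0 °C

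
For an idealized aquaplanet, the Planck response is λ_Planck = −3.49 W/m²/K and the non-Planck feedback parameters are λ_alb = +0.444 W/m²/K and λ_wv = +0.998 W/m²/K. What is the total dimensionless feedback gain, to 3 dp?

0.413

Convert to gains: g_alb = 0.444/3.49 = 0.1272; g_wv = 0.998/3.49 = 0.286.
Total gain g = 0.4132.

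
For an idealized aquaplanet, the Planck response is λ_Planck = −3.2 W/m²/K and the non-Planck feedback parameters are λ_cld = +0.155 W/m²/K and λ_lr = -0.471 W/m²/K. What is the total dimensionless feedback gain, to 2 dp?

-0.10

Convert to gains: g_cld = 0.155/3.2 = 0.04844; g_lr = -0.471/3.2 = -0.1472.
Total gain g = -0.09876.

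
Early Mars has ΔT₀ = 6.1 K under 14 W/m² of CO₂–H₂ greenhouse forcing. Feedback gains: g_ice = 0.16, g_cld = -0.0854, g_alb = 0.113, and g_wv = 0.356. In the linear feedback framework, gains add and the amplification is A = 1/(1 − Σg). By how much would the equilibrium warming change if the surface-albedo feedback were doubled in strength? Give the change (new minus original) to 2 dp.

Original: g = 0.5436, ΔT = 6.1/(1−0.5436) = 13.3655 K.
With doubled surface-albedo: g' = 0.6566, ΔT' = 6.1/(1−0.6566) = 17.7635 K.
Change = 17.7635 − 13.3655 = 4.40 K.

4.40 K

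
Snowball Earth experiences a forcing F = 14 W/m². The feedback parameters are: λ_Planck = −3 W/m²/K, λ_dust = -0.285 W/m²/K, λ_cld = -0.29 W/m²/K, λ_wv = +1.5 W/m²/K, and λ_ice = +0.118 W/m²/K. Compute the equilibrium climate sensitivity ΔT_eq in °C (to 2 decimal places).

7.15 °C

Net feedback parameter λ = (−3) + (-0.285) + (-0.29) + (+1.5) + (+0.118) = -1.957 W/m²/K.
ΔT = −F/λ = −14/(-1.957) = 7.15 °C.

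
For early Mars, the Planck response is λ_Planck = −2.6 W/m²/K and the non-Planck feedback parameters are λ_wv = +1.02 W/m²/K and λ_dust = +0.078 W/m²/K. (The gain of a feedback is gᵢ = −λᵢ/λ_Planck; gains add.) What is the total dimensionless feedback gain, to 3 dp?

Convert to gains: g_wv = 1.02/2.6 = 0.3923; g_dust = 0.078/2.6 = 0.03.
Total gain g = 0.4223.

0.422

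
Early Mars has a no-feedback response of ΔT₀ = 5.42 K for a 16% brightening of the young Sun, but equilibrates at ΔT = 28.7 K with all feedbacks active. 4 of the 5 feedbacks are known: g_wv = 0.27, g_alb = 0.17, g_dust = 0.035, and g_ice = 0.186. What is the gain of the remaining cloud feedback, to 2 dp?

0.15

Amplification A = ΔT/ΔT₀ = 28.7/5.42 = 5.295.
Total gain g = 1 − 1/A = 1 − 1/5.295 = 0.8111.
Known gains sum to 0.27 + 0.17 + 0.035 + 0.186 = 0.661.
g_cld = 0.8111 − 0.661 = 0.15.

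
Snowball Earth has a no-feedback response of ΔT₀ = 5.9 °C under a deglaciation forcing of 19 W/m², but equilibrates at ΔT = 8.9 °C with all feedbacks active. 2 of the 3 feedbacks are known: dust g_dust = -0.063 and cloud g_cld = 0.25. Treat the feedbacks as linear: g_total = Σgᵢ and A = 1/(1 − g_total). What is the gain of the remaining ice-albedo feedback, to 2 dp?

Amplification A = ΔT/ΔT₀ = 8.9/5.9 = 1.508.
Total gain g = 1 − 1/A = 1 − 1/1.508 = 0.3369.
Known gains sum to -0.063 + 0.25 = 0.187.
g_ice = 0.3369 − 0.187 = 0.15.

0.15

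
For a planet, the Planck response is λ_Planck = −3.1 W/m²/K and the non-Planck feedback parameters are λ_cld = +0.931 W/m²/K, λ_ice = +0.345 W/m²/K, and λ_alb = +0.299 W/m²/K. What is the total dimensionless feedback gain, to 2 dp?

Convert to gains: g_cld = 0.931/3.1 = 0.3003; g_ice = 0.345/3.1 = 0.1113; g_alb = 0.299/3.1 = 0.09645.
Total gain g = 0.50805.

0.51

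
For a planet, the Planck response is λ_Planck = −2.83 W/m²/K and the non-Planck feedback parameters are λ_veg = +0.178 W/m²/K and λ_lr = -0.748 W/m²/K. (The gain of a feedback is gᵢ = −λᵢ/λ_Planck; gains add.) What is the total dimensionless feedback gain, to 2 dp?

Convert to gains: g_veg = 0.178/2.83 = 0.0629; g_lr = -0.748/2.83 = -0.2643.
Total gain g = -0.2014.

-0.20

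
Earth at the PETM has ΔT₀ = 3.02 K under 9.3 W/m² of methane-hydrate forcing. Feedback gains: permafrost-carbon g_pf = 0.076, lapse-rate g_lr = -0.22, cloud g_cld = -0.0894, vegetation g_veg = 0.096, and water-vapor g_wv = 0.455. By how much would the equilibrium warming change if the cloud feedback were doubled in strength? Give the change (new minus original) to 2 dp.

-0.51 K

Original: g = 0.3176, ΔT = 3.02/(1−0.3176) = 4.4256 K.
With doubled cloud: g' = 0.2282, ΔT' = 3.02/(1−0.2282) = 3.9129 K.
Change = 3.9129 − 4.4256 = -0.51 K.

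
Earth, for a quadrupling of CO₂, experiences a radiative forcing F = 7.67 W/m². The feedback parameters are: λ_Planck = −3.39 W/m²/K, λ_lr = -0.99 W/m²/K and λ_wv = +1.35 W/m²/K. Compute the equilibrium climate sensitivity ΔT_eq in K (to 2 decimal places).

2.53 K

Net feedback parameter λ = (−3.39) + (-0.99) + (+1.35) = -3.03 W/m²/K.
ΔT = −F/λ = −7.67/(-3.03) = 2.53 K.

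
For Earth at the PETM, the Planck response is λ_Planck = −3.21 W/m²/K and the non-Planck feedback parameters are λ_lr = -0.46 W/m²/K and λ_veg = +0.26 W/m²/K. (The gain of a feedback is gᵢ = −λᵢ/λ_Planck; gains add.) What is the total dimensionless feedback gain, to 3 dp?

-0.062

Convert to gains: g_lr = -0.46/3.21 = -0.1433; g_veg = 0.26/3.21 = 0.081.
Total gain g = -0.0623.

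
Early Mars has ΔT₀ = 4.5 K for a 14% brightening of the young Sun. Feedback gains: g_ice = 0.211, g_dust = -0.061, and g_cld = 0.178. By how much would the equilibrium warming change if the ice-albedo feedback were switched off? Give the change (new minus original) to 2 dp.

-1.60 K

Original: g = 0.328, ΔT = 4.5/(1−0.328) = 6.6964 K.
Without ice-albedo: g' = 0.117, ΔT' = 4.5/(1−0.117) = 5.0963 K.
Change = 5.0963 − 6.6964 = -1.60 K.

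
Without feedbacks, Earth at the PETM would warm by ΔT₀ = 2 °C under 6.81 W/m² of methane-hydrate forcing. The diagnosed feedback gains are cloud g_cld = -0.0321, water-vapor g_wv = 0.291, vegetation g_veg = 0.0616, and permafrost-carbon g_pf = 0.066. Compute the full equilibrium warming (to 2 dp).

3.26 °C

Total gain g = -0.0321 + 0.291 + 0.0616 + 0.066 = 0.3865.
Amplification A = 1/(1 − 0.3865) = 1.63.
ΔT = 2 × 1.63 = 3.26 °C.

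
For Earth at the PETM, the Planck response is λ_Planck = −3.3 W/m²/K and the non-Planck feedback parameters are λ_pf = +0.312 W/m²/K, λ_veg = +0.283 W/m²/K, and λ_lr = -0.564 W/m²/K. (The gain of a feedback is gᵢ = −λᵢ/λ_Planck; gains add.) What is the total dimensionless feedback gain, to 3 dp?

0.009

Convert to gains: g_pf = 0.312/3.3 = 0.09455; g_veg = 0.283/3.3 = 0.08576; g_lr = -0.564/3.3 = -0.1709.
Total gain g = 0.00941.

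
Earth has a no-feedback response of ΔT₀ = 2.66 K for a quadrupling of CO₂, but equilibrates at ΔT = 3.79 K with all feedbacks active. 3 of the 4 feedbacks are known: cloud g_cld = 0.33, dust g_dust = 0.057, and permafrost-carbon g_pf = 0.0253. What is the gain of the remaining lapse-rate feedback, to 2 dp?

-0.11

Amplification A = ΔT/ΔT₀ = 3.79/2.66 = 1.425.
Total gain g = 1 − 1/A = 1 − 1/1.425 = 0.2982.
Known gains sum to 0.33 + 0.057 + 0.0253 = 0.4123.
g_lr = 0.2982 − 0.4123 = -0.11.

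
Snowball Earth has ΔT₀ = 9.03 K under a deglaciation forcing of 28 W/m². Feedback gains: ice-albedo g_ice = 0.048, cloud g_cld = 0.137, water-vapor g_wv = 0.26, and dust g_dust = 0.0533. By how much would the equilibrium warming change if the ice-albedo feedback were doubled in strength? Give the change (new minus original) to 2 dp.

1.90 K

Original: g = 0.4983, ΔT = 9.03/(1−0.4983) = 17.9988 K.
With doubled ice-albedo: g' = 0.5463, ΔT' = 9.03/(1−0.5463) = 19.9030 K.
Change = 19.9030 − 17.9988 = 1.90 K.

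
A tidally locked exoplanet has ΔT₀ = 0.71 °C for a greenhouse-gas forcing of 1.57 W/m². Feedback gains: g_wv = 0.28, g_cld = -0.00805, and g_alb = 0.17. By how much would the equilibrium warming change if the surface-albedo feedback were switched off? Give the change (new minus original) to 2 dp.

Original: g = 0.44195, ΔT = 0.71/(1−0.44195) = 1.2723 °C.
Without surface-albedo: g' = 0.27195, ΔT' = 0.71/(1−0.27195) = 0.9752 °C.
Change = 0.9752 − 1.2723 = -0.30 °C.

-0.30 °C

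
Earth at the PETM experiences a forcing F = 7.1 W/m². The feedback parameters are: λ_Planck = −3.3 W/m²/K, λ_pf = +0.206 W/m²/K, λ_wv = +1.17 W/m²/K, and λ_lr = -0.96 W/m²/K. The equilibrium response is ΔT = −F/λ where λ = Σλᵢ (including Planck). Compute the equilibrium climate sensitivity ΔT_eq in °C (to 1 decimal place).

Net feedback parameter λ = (−3.3) + (+0.206) + (+1.17) + (-0.96) = -2.884 W/m²/K.
ΔT = −F/λ = −7.1/(-2.884) = 2.5 °C.

2.5 °C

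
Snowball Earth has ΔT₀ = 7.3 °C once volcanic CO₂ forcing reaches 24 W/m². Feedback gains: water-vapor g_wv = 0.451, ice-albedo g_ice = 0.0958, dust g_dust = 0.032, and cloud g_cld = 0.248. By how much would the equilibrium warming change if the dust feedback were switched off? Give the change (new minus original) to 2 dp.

Original: g = 0.8268, ΔT = 7.3/(1−0.8268) = 42.1478 °C.
Without dust: g' = 0.7948, ΔT' = 7.3/(1−0.7948) = 35.5750 °C.
Change = 35.5750 − 42.1478 = -6.57 °C.

-6.57 °C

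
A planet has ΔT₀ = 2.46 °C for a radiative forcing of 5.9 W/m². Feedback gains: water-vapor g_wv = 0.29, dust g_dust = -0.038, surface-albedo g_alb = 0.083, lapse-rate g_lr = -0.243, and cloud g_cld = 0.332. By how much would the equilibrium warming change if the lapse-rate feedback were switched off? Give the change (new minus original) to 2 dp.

3.12 °C

Original: g = 0.424, ΔT = 2.46/(1−0.424) = 4.2708 °C.
Without lapse-rate: g' = 0.667, ΔT' = 2.46/(1−0.667) = 7.3874 °C.
Change = 7.3874 − 4.2708 = 3.12 °C.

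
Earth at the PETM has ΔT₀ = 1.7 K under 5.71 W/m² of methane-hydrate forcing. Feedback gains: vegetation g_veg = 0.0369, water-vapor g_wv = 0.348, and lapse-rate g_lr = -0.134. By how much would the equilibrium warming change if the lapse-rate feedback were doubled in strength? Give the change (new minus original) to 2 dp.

Original: g = 0.2509, ΔT = 1.7/(1−0.2509) = 2.2694 K.
With doubled lapse-rate: g' = 0.1169, ΔT' = 1.7/(1−0.1169) = 1.9250 K.
Change = 1.9250 − 2.2694 = -0.34 K.

-0.34 K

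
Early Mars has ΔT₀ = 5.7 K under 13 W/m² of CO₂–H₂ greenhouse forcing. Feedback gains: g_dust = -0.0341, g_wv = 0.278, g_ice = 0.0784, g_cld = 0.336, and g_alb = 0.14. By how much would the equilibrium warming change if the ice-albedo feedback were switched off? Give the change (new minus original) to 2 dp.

-7.91 K

Original: g = 0.7983, ΔT = 5.7/(1−0.7983) = 28.2598 K.
Without ice-albedo: g' = 0.7199, ΔT' = 5.7/(1−0.7199) = 20.3499 K.
Change = 20.3499 − 28.2598 = -7.91 K.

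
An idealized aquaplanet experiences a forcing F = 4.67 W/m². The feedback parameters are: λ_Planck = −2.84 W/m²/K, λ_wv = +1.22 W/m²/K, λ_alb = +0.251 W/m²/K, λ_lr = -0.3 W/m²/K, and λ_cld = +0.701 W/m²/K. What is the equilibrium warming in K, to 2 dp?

Net feedback parameter λ = (−2.84) + (+1.22) + (+0.251) + (-0.3) + (+0.701) = -0.968 W/m²/K.
ΔT = −F/λ = −4.67/(-0.968) = 4.82 K.

4.82 K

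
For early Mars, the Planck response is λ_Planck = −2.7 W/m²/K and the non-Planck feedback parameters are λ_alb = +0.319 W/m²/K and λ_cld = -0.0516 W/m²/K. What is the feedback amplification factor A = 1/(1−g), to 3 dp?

1.110

Convert to gains: g_alb = 0.319/2.7 = 0.1181; g_cld = -0.0516/2.7 = -0.01911.
Total gain g = 0.09899.
A = 1/(1 − 0.09899) = 1.110.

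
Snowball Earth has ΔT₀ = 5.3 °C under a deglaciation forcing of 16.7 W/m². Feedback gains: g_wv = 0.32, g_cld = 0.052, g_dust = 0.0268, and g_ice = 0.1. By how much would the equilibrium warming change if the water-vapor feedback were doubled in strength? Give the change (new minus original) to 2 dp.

Original: g = 0.4988, ΔT = 5.3/(1−0.4988) = 10.5746 °C.
With doubled water-vapor: g' = 0.8188, ΔT' = 5.3/(1−0.8188) = 29.2494 °C.
Change = 29.2494 − 10.5746 = 18.67 °C.

18.67 °C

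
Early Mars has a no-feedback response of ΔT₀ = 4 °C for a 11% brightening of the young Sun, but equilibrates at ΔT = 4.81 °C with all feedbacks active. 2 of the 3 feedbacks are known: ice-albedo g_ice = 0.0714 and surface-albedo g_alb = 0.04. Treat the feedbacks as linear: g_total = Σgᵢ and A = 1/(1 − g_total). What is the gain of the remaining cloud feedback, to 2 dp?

Amplification A = ΔT/ΔT₀ = 4.81/4 = 1.202.
Total gain g = 1 − 1/A = 1 − 1/1.202 = 0.1681.
Known gains sum to 0.0714 + 0.04 = 0.1114.
g_cld = 0.1681 − 0.1114 = 0.06.

0.06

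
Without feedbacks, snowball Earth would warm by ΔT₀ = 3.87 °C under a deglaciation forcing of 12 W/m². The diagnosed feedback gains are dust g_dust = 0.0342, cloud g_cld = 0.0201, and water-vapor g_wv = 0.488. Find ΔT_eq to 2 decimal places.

Total gain g = 0.0342 + 0.0201 + 0.488 = 0.5423.
Amplification A = 1/(1 − 0.5423) = 2.185.
ΔT = 3.87 × 2.185 = 8.46 °C.

8.46 °C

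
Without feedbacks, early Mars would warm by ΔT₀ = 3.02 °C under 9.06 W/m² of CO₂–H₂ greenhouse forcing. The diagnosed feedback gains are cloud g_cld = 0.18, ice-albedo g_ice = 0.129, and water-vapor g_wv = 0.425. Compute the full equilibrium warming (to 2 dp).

11.35 °C

Total gain g = 0.18 + 0.129 + 0.425 = 0.734.
Amplification A = 1/(1 − 0.734) = 3.759.
ΔT = 3.02 × 3.759 = 11.35 °C.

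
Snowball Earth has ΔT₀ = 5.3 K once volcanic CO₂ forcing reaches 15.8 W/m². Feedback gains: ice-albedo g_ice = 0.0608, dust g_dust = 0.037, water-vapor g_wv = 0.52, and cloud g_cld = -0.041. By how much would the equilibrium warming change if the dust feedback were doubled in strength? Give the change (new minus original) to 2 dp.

1.20 K

Original: g = 0.5768, ΔT = 5.3/(1−0.5768) = 12.5236 K.
With doubled dust: g' = 0.6138, ΔT' = 5.3/(1−0.6138) = 13.7235 K.
Change = 13.7235 − 12.5236 = 1.20 K.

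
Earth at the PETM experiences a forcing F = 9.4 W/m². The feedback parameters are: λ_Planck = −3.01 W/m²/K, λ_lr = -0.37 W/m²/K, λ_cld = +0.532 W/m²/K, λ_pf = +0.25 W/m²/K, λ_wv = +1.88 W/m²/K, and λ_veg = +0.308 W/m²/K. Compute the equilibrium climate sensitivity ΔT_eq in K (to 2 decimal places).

22.93 K

Net feedback parameter λ = (−3.01) + (-0.37) + (+0.532) + (+0.25) + (+1.88) + (+0.308) = -0.41 W/m²/K.
ΔT = −F/λ = −9.4/(-0.41) = 22.93 K.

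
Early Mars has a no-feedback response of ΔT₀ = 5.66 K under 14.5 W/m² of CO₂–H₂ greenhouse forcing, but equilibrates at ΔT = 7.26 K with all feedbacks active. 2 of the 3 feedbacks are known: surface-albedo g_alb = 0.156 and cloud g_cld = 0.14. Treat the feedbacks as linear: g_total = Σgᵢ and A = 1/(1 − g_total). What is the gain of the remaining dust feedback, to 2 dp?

Amplification A = ΔT/ΔT₀ = 7.26/5.66 = 1.283.
Total gain g = 1 − 1/A = 1 − 1/1.283 = 0.2206.
Known gains sum to 0.156 + 0.14 = 0.296.
g_dust = 0.2206 − 0.296 = -0.08.

-0.08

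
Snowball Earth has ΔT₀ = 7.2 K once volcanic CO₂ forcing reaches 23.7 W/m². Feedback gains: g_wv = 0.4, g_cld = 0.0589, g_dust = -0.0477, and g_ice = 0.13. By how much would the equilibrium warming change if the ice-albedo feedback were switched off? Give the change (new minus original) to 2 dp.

Original: g = 0.5412, ΔT = 7.2/(1−0.5412) = 15.6931 K.
Without ice-albedo: g' = 0.4112, ΔT' = 7.2/(1−0.4112) = 12.2283 K.
Change = 12.2283 − 15.6931 = -3.46 K.

-3.46 K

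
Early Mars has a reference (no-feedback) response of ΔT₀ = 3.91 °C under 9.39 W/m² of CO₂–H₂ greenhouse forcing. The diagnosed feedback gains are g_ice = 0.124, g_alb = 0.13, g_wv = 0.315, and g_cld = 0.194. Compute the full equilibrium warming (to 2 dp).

16.50 °C

Total gain g = 0.124 + 0.13 + 0.315 + 0.194 = 0.763.
Amplification A = 1/(1 − 0.763) = 4.219.
ΔT = 3.91 × 4.219 = 16.50 °C.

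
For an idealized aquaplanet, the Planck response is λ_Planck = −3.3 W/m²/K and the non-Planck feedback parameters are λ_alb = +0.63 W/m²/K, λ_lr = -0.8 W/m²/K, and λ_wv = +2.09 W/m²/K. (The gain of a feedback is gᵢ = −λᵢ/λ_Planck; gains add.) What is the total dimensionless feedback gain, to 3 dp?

0.582

Convert to gains: g_alb = 0.63/3.3 = 0.1909; g_lr = -0.8/3.3 = -0.2424; g_wv = 2.09/3.3 = 0.6333.
Total gain g = 0.5818.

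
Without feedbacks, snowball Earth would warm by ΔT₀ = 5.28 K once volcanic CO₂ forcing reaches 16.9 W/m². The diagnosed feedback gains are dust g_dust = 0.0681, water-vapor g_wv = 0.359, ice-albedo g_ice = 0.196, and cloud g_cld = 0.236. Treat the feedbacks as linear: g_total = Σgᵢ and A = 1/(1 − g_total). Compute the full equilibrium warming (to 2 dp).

Total gain g = 0.0681 + 0.359 + 0.196 + 0.236 = 0.8591.
Amplification A = 1/(1 − 0.8591) = 7.097.
ΔT = 5.28 × 7.097 = 37.47 K.

37.47 K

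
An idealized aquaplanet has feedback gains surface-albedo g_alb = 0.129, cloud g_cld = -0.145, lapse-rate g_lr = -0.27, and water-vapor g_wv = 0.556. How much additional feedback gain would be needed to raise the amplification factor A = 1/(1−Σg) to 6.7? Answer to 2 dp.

0.58

Current total gain = 0.27.
Target gain for A = 6.7: g* = 1 − 1/6.7 = 0.8507.
Additional gain needed = 0.8507 − 0.27 = 0.58.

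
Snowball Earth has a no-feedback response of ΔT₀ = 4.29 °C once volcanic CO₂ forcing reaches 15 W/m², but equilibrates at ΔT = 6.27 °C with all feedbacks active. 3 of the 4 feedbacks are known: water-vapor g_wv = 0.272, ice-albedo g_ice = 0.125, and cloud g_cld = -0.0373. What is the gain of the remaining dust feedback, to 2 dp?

Amplification A = ΔT/ΔT₀ = 6.27/4.29 = 1.462.
Total gain g = 1 − 1/A = 1 − 1/1.462 = 0.316.
Known gains sum to 0.272 + 0.125 − 0.0373 = 0.3597.
g_dust = 0.316 − 0.3597 = -0.04.

-0.04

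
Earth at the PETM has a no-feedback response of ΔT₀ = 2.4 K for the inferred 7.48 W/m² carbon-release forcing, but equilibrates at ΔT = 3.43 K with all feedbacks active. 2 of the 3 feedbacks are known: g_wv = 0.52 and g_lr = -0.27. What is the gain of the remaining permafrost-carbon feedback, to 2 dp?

Amplification A = ΔT/ΔT₀ = 3.43/2.4 = 1.429.
Total gain g = 1 − 1/A = 1 − 1/1.429 = 0.3002.
Known gains sum to 0.52 − 0.27 = 0.25.
g_pf = 0.3002 − 0.25 = 0.05.

0.05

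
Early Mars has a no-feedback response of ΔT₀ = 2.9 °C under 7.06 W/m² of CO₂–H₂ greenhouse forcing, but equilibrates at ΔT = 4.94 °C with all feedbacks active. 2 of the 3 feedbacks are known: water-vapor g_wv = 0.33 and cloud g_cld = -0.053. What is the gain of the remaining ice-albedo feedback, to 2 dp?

0.14

Amplification A = ΔT/ΔT₀ = 4.94/2.9 = 1.703.
Total gain g = 1 − 1/A = 1 − 1/1.703 = 0.4128.
Known gains sum to 0.33 − 0.053 = 0.277.
g_ice = 0.4128 − 0.277 = 0.14.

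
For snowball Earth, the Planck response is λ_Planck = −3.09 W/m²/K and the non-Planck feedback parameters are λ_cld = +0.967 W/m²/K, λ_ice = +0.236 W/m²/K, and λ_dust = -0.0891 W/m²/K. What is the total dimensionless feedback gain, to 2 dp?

0.36

Convert to gains: g_cld = 0.967/3.09 = 0.3129; g_ice = 0.236/3.09 = 0.07638; g_dust = -0.0891/3.09 = -0.02883.
Total gain g = 0.36045.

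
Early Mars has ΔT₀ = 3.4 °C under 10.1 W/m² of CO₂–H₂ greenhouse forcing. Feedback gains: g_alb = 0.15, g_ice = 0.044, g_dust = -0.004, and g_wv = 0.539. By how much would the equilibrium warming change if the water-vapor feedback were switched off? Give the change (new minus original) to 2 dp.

Original: g = 0.729, ΔT = 3.4/(1−0.729) = 12.5461 °C.
Without water-vapor: g' = 0.19, ΔT' = 3.4/(1−0.19) = 4.1975 °C.
Change = 4.1975 − 12.5461 = -8.35 °C.

-8.35 °C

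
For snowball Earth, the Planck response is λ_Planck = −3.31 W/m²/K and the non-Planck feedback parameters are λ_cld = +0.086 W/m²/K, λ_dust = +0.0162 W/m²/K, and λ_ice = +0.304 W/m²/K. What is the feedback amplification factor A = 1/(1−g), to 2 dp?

Convert to gains: g_cld = 0.086/3.31 = 0.02598; g_dust = 0.0162/3.31 = 0.004894; g_ice = 0.304/3.31 = 0.09184.
Total gain g = 0.122714.
A = 1/(1 − 0.122714) = 1.14.

1.14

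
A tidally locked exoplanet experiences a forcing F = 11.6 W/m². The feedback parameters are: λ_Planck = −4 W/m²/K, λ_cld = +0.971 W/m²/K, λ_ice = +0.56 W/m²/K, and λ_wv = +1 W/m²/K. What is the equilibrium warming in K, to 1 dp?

Net feedback parameter λ = (−4) + (+0.971) + (+0.56) + (+1) = -1.469 W/m²/K.
ΔT = −F/λ = −11.6/(-1.469) = 7.9 K.

7.9 K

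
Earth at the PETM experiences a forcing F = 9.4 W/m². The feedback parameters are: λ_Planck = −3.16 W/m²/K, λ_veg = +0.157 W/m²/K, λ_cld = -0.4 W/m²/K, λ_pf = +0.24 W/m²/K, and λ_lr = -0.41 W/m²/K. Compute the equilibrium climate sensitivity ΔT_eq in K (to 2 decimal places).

Net feedback parameter λ = (−3.16) + (+0.157) + (-0.4) + (+0.24) + (-0.41) = -3.573 W/m²/K.
ΔT = −F/λ = −9.4/(-3.573) = 2.63 K.

2.63 K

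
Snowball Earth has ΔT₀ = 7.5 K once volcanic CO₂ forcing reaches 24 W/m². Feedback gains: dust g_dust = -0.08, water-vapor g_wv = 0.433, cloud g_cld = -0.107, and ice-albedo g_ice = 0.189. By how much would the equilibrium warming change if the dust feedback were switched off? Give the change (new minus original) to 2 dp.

Original: g = 0.435, ΔT = 7.5/(1−0.435) = 13.2743 K.
Without dust: g' = 0.515, ΔT' = 7.5/(1−0.515) = 15.4639 K.
Change = 15.4639 − 13.2743 = 2.19 K.

2.19 K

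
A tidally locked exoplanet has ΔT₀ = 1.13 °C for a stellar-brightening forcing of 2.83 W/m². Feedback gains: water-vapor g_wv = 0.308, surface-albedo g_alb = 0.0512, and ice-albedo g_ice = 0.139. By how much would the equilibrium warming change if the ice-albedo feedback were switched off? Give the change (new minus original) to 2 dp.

Original: g = 0.4982, ΔT = 1.13/(1−0.4982) = 2.2519 °C.
Without ice-albedo: g' = 0.3592, ΔT' = 1.13/(1−0.3592) = 1.7634 °C.
Change = 1.7634 − 2.2519 = -0.49 °C.

-0.49 °C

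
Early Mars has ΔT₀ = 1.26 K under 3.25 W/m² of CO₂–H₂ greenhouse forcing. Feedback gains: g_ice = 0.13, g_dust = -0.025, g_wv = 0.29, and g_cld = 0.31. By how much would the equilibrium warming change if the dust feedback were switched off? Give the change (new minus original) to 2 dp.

0.40 K

Original: g = 0.705, ΔT = 1.26/(1−0.705) = 4.2712 K.
Without dust: g' = 0.73, ΔT' = 1.26/(1−0.73) = 4.6667 K.
Change = 4.6667 − 4.2712 = 0.40 K.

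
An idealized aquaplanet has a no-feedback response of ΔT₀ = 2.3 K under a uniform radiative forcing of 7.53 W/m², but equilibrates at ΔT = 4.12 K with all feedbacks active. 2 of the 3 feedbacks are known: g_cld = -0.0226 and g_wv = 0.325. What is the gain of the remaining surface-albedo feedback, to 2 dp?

0.14

Amplification A = ΔT/ΔT₀ = 4.12/2.3 = 1.791.
Total gain g = 1 − 1/A = 1 − 1/1.791 = 0.4417.
Known gains sum to -0.0226 + 0.325 = 0.3024.
g_alb = 0.4417 − 0.3024 = 0.14.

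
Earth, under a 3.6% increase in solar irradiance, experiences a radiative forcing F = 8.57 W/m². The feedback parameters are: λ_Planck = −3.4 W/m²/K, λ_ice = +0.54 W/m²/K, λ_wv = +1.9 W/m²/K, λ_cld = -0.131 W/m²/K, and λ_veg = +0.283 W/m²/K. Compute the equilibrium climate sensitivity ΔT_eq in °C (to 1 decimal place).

10.6 °C

Net feedback parameter λ = (−3.4) + (+0.54) + (+1.9) + (-0.131) + (+0.283) = -0.808 W/m²/K.
ΔT = −F/λ = −8.57/(-0.808) = 10.6 °C.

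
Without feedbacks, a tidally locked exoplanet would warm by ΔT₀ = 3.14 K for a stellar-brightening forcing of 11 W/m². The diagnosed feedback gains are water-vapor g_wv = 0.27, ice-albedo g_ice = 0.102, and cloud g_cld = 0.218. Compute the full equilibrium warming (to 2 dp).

7.66 K

Total gain g = 0.27 + 0.102 + 0.218 = 0.59.
Amplification A = 1/(1 − 0.59) = 2.439.
ΔT = 3.14 × 2.439 = 7.66 K.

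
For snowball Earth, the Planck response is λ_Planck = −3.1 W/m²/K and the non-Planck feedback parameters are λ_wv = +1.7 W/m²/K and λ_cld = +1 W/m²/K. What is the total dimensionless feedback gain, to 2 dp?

0.87

Convert to gains: g_wv = 1.7/3.1 = 0.5484; g_cld = 1/3.1 = 0.3226.
Total gain g = 0.871.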